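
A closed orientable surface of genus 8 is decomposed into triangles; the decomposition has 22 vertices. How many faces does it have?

72

χ = 2 − 2·8 = -14, and every face is a triangle so 3F = 2E.
V − E + F = -14 with E = 3F/2 gives 22 − (3/2 − 1)·F = -14, so F = 72 and E = 108.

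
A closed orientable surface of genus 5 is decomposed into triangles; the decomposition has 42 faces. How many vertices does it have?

χ = 2 − 2·5 = -8, and every face is a triangle so 3F = 2E.
E = 3·42/2 = 63. Then V = -8 + E − F = -8 + 63 − 42 = 13.

13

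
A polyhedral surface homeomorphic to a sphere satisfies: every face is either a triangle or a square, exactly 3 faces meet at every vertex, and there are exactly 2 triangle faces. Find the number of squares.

3

Let x be the number of squares; then F = 2 + x.
Edge–face incidences: 2E = 3·2 + 4·x = 6 + 4x.
Every vertex has degree 3, so 3V = 2E.
Euler: V − E + F = 2 ⇒ (2E)/3 − E + (2 + x) = 2.
Multiply by 6: 2·(2E) − 3·(2E) + 6·(2 + x) = 12, i.e. 12 + 6x − (6 + 4x) = 12.
Collecting terms: 2x + 6 = 12, so 2x = 6, so x = 3.
Then 2E = 6 + 4·3 = 18, so E = 9, V = 2E/3 = 6, F = 2 + 3 = 5.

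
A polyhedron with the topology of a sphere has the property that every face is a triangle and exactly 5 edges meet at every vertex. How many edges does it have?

Each face has 3 edges and each edge borders two faces, so 2E = 3F.
Each vertex has degree 5, so 5V = 2E and hence V = 3F/5.
Euler: V − E + F = 2 ⇒ (3F/5) − (3F/2) + F = 2.
Multiply by 10: (6 − 15 + 10)F = 20, i.e. 1F = 20.
So F = 20, E = 3·20/2 = 30, V = 3·20/5 = 12.

30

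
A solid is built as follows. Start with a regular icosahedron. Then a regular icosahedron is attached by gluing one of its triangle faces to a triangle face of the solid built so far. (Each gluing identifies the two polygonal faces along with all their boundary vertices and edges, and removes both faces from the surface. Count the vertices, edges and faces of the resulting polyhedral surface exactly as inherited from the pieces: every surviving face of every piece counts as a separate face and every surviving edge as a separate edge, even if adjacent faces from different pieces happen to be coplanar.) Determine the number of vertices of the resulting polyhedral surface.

A regular icosahedron: V=12, E=30, F=20.
Attach a regular icosahedron (V=12, E=30, F=20) along a 3-gon: merge 3 vertices and 3 edges, delete both glued faces → V=21, E=57, F=38.
Check: V − E + F = 21 − 57 + 38 = 2.

21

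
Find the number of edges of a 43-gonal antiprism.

An antiprism on an n-gon has two n-gon caps and 2n triangles: V = 2·43 = 86, E = 4·43 = 172, F = 2·43 + 2 = 88.
Check: V − E + F = 86 − 172 + 88 = 2.

172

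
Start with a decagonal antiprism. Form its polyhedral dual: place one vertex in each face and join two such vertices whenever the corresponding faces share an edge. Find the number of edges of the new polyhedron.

40

The base solid has V = 20, E = 40, F = 22.
The dual swaps V and F and preserves E: V′ = F = 22, E′ = E = 40, F′ = V = 20.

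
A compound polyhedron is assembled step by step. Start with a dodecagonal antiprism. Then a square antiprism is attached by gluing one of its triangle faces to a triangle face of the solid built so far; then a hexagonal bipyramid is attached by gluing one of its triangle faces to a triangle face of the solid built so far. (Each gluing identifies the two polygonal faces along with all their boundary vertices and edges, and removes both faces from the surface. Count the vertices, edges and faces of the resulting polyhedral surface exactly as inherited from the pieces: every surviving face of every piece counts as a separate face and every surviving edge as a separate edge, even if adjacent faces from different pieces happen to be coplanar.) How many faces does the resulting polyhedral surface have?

A dodecagonal antiprism: V=24, E=48, F=26.
Attach a square antiprism (V=8, E=16, F=10) along a 3-gon: merge 3 vertices and 3 edges, delete both glued faces → V=29, E=61, F=34.
Attach a hexagonal bipyramid (V=8, E=18, F=12) along a 3-gon: merge 3 vertices and 3 edges, delete both glued faces → V=34, E=76, F=44.
Check: V − E + F = 34 − 76 + 44 = 2.

44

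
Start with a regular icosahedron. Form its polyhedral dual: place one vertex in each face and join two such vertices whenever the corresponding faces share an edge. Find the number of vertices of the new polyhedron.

20

The base solid has V = 12, E = 30, F = 20.
The dual swaps V and F and preserves E: V′ = F = 20, E′ = E = 30, F′ = V = 12.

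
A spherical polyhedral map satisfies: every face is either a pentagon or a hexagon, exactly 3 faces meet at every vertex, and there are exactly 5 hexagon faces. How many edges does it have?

Let x be the number of pentagons; then F = 5 + x.
Edge–face incidences: 2E = 6·5 + 5·x = 30 + 5x.
Every vertex has degree 3, so 3V = 2E.
Euler: V − E + F = 2 ⇒ (2E)/3 − E + (5 + x) = 2.
Multiply by 6: 2·(2E) − 3·(2E) + 6·(5 + x) = 12, i.e. 30 + 6x − (30 + 5x) = 12.
Collecting terms: x = 12.
Then 2E = 30 + 5·12 = 90, so E = 45, V = 2E/3 = 30, F = 5 + 12 = 17.

45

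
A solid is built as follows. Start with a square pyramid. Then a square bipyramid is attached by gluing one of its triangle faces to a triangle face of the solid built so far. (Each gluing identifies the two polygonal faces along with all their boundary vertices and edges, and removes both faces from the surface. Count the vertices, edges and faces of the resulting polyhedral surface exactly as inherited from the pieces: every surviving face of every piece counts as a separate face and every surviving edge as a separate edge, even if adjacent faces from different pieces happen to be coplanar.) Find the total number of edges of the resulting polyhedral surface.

A square pyramid: V=5, E=8, F=5.
Attach a square bipyramid (V=6, E=12, F=8) along a 3-gon: merge 3 vertices and 3 edges, delete both glued faces → V=8, E=17, F=11.
Check: V − E + F = 8 − 17 + 11 = 2.

17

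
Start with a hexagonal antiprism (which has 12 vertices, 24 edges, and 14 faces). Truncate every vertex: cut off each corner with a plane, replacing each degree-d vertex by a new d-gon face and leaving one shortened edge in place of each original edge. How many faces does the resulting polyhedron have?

26

Truncation replaces each original edge-end by a new vertex, so V′ = 2E = 48.
Each original edge survives, and each old vertex of degree d contributes d new edges; summing degrees gives Σd = 2E, so E′ = E + 2E = 3E = 72.
Each original face survives and each original vertex becomes one new face: F′ = F + V = 26.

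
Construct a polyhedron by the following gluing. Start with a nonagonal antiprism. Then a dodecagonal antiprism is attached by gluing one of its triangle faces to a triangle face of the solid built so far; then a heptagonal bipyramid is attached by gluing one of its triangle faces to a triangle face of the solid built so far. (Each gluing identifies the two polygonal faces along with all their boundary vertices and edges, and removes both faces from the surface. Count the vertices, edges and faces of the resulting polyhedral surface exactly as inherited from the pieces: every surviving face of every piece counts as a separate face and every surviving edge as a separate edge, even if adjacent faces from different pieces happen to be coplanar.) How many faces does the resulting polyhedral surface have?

56

A nonagonal antiprism: V=18, E=36, F=20.
Attach a dodecagonal antiprism (V=24, E=48, F=26) along a 3-gon: merge 3 vertices and 3 edges, delete both glued faces → V=39, E=81, F=44.
Attach a heptagonal bipyramid (V=9, E=21, F=14) along a 3-gon: merge 3 vertices and 3 edges, delete both glued faces → V=45, E=99, F=56.
Check: V − E + F = 45 − 99 + 56 = 2.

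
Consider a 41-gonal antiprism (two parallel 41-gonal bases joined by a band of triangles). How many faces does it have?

An antiprism on an n-gon has two n-gon caps and 2n triangles: V = 2·41 = 82, E = 4·41 = 164, F = 2·41 + 2 = 84.

84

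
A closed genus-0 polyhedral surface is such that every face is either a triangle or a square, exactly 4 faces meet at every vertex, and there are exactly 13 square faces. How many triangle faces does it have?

Let x be the number of triangles; then F = 13 + x.
Edge–face incidences: 2E = 4·13 + 3·x = 52 + 3x.
Every vertex has degree 4, so 4V = 2E.
Euler: V − E + F = 2 ⇒ (2E)/4 − E + (13 + x) = 2.
Multiply by 8: 2·(2E) − 4·(2E) + 8·(13 + x) = 16, i.e. 104 + 8x − 2·(52 + 3x) = 16.
Collecting terms: 2x = 16, so x = 8.
Then 2E = 52 + 3·8 = 76, so E = 38, V = 2E/4 = 19, F = 13 + 8 = 21.

8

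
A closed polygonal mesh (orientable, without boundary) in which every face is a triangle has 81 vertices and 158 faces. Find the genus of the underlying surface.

0

Every face is a triangle, so 2E = 3·158 = 474, giving E = 237.
χ = V − E + F = 81 − 237 + 158 = 2.
For a closed orientable surface χ = 2 − 2g, so g = (2 − (2))/2 = 0.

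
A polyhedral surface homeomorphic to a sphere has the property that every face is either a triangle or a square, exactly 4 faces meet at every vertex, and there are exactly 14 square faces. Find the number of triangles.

Let x be the number of triangles; then F = 14 + x.
Edge–face incidences: 2E = 4·14 + 3·x = 56 + 3x.
Every vertex has degree 4, so 4V = 2E.
Euler: V − E + F = 2 ⇒ (2E)/4 − E + (14 + x) = 2.
Multiply by 8: 2·(2E) − 4·(2E) + 8·(14 + x) = 16, i.e. 112 + 8x − 2·(56 + 3x) = 16.
Collecting terms: 2x = 16, so x = 8.
Then 2E = 56 + 3·8 = 80, so E = 40, V = 2E/4 = 20, F = 14 + 8 = 22.

8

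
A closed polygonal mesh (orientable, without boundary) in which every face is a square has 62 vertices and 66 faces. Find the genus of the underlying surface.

3

Every face is a square, so 2E = 4·66 = 264, giving E = 132.
χ = V − E + F = 62 − 132 + 66 = -4.
For a closed orientable surface χ = 2 − 2g, so g = (2 − (-4))/2 = 3.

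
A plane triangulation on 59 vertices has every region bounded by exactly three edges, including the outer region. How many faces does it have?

In a plane triangulation 3F = 2E and V − E + F = 2, so F = 2V − 4 = 2·59 − 4 = 114.

114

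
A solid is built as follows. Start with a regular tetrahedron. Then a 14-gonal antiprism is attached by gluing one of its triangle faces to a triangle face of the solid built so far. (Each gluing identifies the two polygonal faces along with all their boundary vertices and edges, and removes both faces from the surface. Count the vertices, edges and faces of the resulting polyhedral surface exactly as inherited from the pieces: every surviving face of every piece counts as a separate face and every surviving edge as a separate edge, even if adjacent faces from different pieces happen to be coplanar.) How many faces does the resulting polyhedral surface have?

A regular tetrahedron: V=4, E=6, F=4.
Attach a 14-gonal antiprism (V=28, E=56, F=30) along a 3-gon: merge 3 vertices and 3 edges, delete both glued faces → V=29, E=59, F=32.
Check: V − E + F = 29 − 59 + 32 = 2.

32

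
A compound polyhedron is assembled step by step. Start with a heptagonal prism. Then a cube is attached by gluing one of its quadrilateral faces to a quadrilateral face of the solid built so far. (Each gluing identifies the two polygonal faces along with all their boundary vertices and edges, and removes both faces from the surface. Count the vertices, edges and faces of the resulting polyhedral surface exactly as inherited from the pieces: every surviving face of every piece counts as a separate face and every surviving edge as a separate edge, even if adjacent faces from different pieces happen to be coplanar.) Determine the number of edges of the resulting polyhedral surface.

A heptagonal prism: V=14, E=21, F=9.
Attach a cube (V=8, E=12, F=6) along a 4-gon: merge 4 vertices and 4 edges, delete both glued faces → V=18, E=29, F=13.
Check: V − E + F = 18 − 29 + 13 = 2.

29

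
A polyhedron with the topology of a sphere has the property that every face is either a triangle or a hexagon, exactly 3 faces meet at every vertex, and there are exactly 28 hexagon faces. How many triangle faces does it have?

Let x be the number of triangles; then F = 28 + x.
Edge–face incidences: 2E = 6·28 + 3·x = 168 + 3x.
Every vertex has degree 3, so 3V = 2E.
Euler: V − E + F = 2 ⇒ (2E)/3 − E + (28 + x) = 2.
Multiply by 6: 2·(2E) − 3·(2E) + 6·(28 + x) = 12, i.e. 168 + 6x − (168 + 3x) = 12.
Collecting terms: 3x = 12, so x = 4.
Then 2E = 168 + 3·4 = 180, so E = 90, V = 2E/3 = 60, F = 28 + 4 = 32.

4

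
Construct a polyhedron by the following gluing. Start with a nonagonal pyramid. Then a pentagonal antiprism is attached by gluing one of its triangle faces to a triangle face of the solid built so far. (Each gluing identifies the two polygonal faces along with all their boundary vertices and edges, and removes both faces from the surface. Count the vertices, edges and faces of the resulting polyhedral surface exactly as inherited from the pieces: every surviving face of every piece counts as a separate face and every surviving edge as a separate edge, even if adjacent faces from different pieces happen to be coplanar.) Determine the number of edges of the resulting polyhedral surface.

A nonagonal pyramid: V=10, E=18, F=10.
Attach a pentagonal antiprism (V=10, E=20, F=12) along a 3-gon: merge 3 vertices and 3 edges, delete both glued faces → V=17, E=35, F=20.
Check: V − E + F = 17 − 35 + 20 = 2.

35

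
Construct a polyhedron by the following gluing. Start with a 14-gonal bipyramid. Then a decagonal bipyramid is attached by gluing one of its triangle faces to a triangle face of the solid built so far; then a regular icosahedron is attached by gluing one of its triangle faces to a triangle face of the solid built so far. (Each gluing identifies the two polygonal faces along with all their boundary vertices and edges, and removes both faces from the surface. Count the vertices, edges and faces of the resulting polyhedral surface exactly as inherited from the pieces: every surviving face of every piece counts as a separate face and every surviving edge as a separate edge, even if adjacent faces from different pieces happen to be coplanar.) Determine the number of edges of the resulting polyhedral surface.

A 14-gonal bipyramid: V=16, E=42, F=28.
Attach a decagonal bipyramid (V=12, E=30, F=20) along a 3-gon: merge 3 vertices and 3 edges, delete both glued faces → V=25, E=69, F=46.
Attach a regular icosahedron (V=12, E=30, F=20) along a 3-gon: merge 3 vertices and 3 edges, delete both glued faces → V=34, E=96, F=64.
Check: V − E + F = 34 − 96 + 64 = 2.

96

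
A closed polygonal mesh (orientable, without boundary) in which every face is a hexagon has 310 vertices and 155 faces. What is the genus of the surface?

1

Every face is a hexagon, so 2E = 6·155 = 930, giving E = 465.
χ = V − E + F = 310 − 465 + 155 = 0.
For a closed orientable surface χ = 2 − 2g, so g = (2 − (0))/2 = 1.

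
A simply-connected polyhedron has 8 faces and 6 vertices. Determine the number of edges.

12

Here V − E + F = 2.
E = V + F − (2) = 6 + 8 − (2) = 12.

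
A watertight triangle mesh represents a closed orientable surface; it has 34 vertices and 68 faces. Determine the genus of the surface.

Every face is a triangle, so 2E = 3·68 = 204, giving E = 102.
χ = V − E + F = 34 − 102 + 68 = 0.
For a closed orientable surface χ = 2 − 2g, so g = (2 − (0))/2 = 1.

1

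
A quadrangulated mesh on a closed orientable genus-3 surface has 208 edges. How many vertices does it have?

χ = 2 − 2·3 = -4, and every face is a square so 4F = 2E.
F = 2E/4 = 104. Then V = -4 + E − F = -4 + 208 − 104 = 100.

100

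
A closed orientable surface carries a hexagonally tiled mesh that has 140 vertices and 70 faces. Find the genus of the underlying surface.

Every face is a hexagon, so 2E = 6·70 = 420, giving E = 210.
χ = V − E + F = 140 − 210 + 70 = 0.
For a closed orientable surface χ = 2 − 2g, so g = (2 − (0))/2 = 1.

1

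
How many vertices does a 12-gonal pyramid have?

13

A pyramid on an n-gon base has one n-gon and n triangles: V = 12 + 1 = 13, E = 2·12 = 24, F = 12 + 1 = 13.
Check: V − E + F = 13 − 24 + 13 = 2.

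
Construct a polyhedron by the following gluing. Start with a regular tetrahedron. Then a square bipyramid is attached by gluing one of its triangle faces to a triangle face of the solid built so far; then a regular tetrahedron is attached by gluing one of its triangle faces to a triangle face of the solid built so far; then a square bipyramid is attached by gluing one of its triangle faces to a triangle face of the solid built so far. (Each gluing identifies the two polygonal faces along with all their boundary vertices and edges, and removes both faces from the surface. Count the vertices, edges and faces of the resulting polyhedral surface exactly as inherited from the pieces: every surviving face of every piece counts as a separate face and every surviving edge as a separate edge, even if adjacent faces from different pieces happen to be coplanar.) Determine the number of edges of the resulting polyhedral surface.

27

A regular tetrahedron: V=4, E=6, F=4.
Attach a square bipyramid (V=6, E=12, F=8) along a 3-gon: merge 3 vertices and 3 edges, delete both glued faces → V=7, E=15, F=10.
Attach a regular tetrahedron (V=4, E=6, F=4) along a 3-gon: merge 3 vertices and 3 edges, delete both glued faces → V=8, E=18, F=12.
Attach a square bipyramid (V=6, E=12, F=8) along a 3-gon: merge 3 vertices and 3 edges, delete both glued faces → V=11, E=27, F=18.
Check: V − E + F = 11 − 27 + 18 = 2.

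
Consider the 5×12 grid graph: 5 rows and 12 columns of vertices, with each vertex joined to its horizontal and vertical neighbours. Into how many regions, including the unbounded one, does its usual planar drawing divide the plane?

45

The grid has V = 5·12 = 60 vertices and E = 5·11 + 12·4 = 103 edges.
F = 2 − V + E = 2 − 60 + 103 = 45.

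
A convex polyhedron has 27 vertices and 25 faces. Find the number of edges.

50

Here V − E + F = 2.
E = V + F − (2) = 27 + 25 − (2) = 50.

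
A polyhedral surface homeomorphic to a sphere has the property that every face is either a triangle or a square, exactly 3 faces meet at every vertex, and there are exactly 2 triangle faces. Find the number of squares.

3

Let x be the number of squares; then F = 2 + x.
Edge–face incidences: 2E = 3·2 + 4·x = 6 + 4x.
Every vertex has degree 3, so 3V = 2E.
Euler: V − E + F = 2 ⇒ (2E)/3 − E + (2 + x) = 2.
Multiply by 6: 2·(2E) − 3·(2E) + 6·(2 + x) = 12, i.e. 12 + 6x − (6 + 4x) = 12.
Collecting terms: 2x + 6 = 12, so 2x = 6, so x = 3.
Then 2E = 6 + 4·3 = 18, so E = 9, V = 2E/3 = 6, F = 2 + 3 = 5.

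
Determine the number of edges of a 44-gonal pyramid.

88

A pyramid on an n-gon base has one n-gon and n triangles: V = 44 + 1 = 45, E = 2·44 = 88, F = 44 + 1 = 45.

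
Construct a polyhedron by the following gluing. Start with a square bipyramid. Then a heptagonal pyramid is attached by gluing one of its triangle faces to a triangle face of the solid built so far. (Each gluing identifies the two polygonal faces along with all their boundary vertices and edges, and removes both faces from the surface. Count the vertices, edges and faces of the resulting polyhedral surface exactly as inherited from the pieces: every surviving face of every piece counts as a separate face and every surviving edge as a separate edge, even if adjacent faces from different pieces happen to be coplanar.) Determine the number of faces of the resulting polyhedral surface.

A square bipyramid: V=6, E=12, F=8.
Attach a heptagonal pyramid (V=8, E=14, F=8) along a 3-gon: merge 3 vertices and 3 edges, delete both glued faces → V=11, E=23, F=14.
Check: V − E + F = 11 − 23 + 14 = 2.

14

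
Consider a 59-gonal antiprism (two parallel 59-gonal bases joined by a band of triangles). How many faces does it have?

120

An antiprism on an n-gon has two n-gon caps and 2n triangles: V = 2·59 = 118, E = 4·59 = 236, F = 2·59 + 2 = 120.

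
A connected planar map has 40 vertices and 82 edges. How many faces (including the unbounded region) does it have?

Euler's formula for a connected plane graph: V − E + F = 2, so F = 2 − 40 + 82 = 44.

44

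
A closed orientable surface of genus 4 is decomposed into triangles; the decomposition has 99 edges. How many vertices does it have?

27

χ = 2 − 2·4 = -6, and every face is a triangle so 3F = 2E.
F = 2E/3 = 66. Then V = -6 + E − F = -6 + 99 − 66 = 27.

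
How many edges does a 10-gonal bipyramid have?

30

A bipyramid over an n-gon has 2n triangular faces and n + 2 vertices: V = 10 + 2 = 12, E = 3·10 = 30, F = 2·10 = 20.
Check: V − E + F = 12 − 30 + 20 = 2.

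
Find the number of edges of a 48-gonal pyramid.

A pyramid on an n-gon base has one n-gon and n triangles: V = 48 + 1 = 49, E = 2·48 = 96, F = 48 + 1 = 49.

96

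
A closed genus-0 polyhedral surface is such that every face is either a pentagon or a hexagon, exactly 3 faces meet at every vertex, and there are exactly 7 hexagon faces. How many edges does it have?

51

Let x be the number of pentagons; then F = 7 + x.
Edge–face incidences: 2E = 6·7 + 5·x = 42 + 5x.
Every vertex has degree 3, so 3V = 2E.
Euler: V − E + F = 2 ⇒ (2E)/3 − E + (7 + x) = 2.
Multiply by 6: 2·(2E) − 3·(2E) + 6·(7 + x) = 12, i.e. 42 + 6x − (42 + 5x) = 12.
Collecting terms: x = 12.
Then 2E = 42 + 5·12 = 102, so E = 51, V = 2E/3 = 34, F = 7 + 12 = 19.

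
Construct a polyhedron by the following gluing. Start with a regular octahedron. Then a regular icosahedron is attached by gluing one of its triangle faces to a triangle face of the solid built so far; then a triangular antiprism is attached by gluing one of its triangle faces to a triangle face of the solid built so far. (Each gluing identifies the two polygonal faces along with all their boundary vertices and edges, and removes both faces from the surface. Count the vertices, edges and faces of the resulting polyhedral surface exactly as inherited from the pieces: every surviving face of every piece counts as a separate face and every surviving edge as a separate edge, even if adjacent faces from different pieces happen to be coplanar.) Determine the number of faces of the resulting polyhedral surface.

32

A regular octahedron: V=6, E=12, F=8.
Attach a regular icosahedron (V=12, E=30, F=20) along a 3-gon: merge 3 vertices and 3 edges, delete both glued faces → V=15, E=39, F=26.
Attach a triangular antiprism (V=6, E=12, F=8) along a 3-gon: merge 3 vertices and 3 edges, delete both glued faces → V=18, E=48, F=32.
Check: V − E + F = 18 − 48 + 32 = 2.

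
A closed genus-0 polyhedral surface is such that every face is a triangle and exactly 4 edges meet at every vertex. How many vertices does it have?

Each face has 3 edges and each edge borders two faces, so 2E = 3F.
Each vertex has degree 4, so 4V = 2E and hence V = 3F/4.
Euler: V − E + F = 2 ⇒ (3F/4) − (3F/2) + F = 2.
Multiply by 8: (6 − 12 + 8)F = 16, i.e. 2F = 16.
So F = 8, E = 3·8/2 = 12, V = 3·8/4 = 6.

6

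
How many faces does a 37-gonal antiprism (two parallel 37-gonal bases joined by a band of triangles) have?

76

An antiprism on an n-gon has two n-gon caps and 2n triangles: V = 2·37 = 74, E = 4·37 = 148, F = 2·37 + 2 = 76.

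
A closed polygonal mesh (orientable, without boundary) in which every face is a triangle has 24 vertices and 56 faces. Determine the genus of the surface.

3

Every face is a triangle, so 2E = 3·56 = 168, giving E = 84.
χ = V − E + F = 24 − 84 + 56 = -4.
For a closed orientable surface χ = 2 − 2g, so g = (2 − (-4))/2 = 3.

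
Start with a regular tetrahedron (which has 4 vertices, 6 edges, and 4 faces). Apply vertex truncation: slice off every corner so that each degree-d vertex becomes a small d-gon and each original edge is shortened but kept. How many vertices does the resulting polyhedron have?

12

Truncation replaces each original edge-end by a new vertex, so V′ = 2E = 12.
Each original edge survives, and each old vertex of degree d contributes d new edges; summing degrees gives Σd = 2E, so E′ = E + 2E = 3E = 18.
Each original face survives and each original vertex becomes one new face: F′ = F + V = 8.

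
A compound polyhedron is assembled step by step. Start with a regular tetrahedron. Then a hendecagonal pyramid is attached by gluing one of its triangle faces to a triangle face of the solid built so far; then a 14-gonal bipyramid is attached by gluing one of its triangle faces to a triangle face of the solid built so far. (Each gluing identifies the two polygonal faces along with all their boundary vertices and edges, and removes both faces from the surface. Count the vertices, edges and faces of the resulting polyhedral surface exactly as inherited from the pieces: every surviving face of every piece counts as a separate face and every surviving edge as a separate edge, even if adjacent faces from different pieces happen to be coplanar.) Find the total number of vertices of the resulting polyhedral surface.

A regular tetrahedron: V=4, E=6, F=4.
Attach a hendecagonal pyramid (V=12, E=22, F=12) along a 3-gon: merge 3 vertices and 3 edges, delete both glued faces → V=13, E=25, F=14.
Attach a 14-gonal bipyramid (V=16, E=42, F=28) along a 3-gon: merge 3 vertices and 3 edges, delete both glued faces → V=26, E=64, F=40.
Check: V − E + F = 26 − 64 + 40 = 2.

26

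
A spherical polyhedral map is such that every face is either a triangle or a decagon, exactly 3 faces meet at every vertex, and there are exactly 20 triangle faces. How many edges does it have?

90

Let x be the number of decagons; then F = 20 + x.
Edge–face incidences: 2E = 3·20 + 10·x = 60 + 10x.
Every vertex has degree 3, so 3V = 2E.
Euler: V − E + F = 2 ⇒ (2E)/3 − E + (20 + x) = 2.
Multiply by 6: 2·(2E) − 3·(2E) + 6·(20 + x) = 12, i.e. 120 + 6x − (60 + 10x) = 12.
Collecting terms: −4x + 60 = 12, so −4x = −48, so x = 12.
Then 2E = 60 + 10·12 = 180, so E = 90, V = 2E/3 = 60, F = 20 + 12 = 32.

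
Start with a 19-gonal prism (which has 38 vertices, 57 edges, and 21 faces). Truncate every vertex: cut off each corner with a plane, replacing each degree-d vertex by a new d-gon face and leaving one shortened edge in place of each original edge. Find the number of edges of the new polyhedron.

Truncation replaces each original edge-end by a new vertex, so V′ = 2E = 114.
Each original edge survives, and each old vertex of degree d contributes d new edges; summing degrees gives Σd = 2E, so E′ = E + 2E = 3E = 171.
Each original face survives and each original vertex becomes one new face: F′ = F + V = 59.

171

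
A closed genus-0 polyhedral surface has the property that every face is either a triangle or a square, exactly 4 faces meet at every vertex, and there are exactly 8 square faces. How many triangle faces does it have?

8

Let x be the number of triangles; then F = 8 + x.
Edge–face incidences: 2E = 4·8 + 3·x = 32 + 3x.
Every vertex has degree 4, so 4V = 2E.
Euler: V − E + F = 2 ⇒ (2E)/4 − E + (8 + x) = 2.
Multiply by 8: 2·(2E) − 4·(2E) + 8·(8 + x) = 16, i.e. 64 + 8x − 2·(32 + 3x) = 16.
Collecting terms: 2x = 16, so x = 8.
Then 2E = 32 + 3·8 = 56, so E = 28, V = 2E/4 = 14, F = 8 + 8 = 16.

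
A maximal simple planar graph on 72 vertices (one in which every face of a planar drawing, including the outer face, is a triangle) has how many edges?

210

In a plane triangulation 3F = 2E and V − E + F = 2, so E = 3V − 6 = 3·72 − 6 = 210.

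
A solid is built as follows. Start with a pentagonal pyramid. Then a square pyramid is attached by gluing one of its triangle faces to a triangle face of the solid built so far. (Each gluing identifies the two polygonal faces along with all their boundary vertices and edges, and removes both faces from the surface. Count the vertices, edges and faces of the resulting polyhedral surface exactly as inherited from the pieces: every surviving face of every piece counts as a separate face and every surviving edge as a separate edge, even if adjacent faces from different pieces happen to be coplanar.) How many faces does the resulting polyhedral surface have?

9

A pentagonal pyramid: V=6, E=10, F=6.
Attach a square pyramid (V=5, E=8, F=5) along a 3-gon: merge 3 vertices and 3 edges, delete both glued faces → V=8, E=15, F=9.
Check: V − E + F = 8 − 15 + 9 = 2.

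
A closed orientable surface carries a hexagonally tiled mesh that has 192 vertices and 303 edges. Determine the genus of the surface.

Every face is a hexagon and each edge borders two faces, so 6F = 2·303, giving F = 101.
χ = V − E + F = 192 − 303 + 101 = -10.
For a closed orientable surface χ = 2 − 2g, so g = (2 − (-10))/2 = 6.

6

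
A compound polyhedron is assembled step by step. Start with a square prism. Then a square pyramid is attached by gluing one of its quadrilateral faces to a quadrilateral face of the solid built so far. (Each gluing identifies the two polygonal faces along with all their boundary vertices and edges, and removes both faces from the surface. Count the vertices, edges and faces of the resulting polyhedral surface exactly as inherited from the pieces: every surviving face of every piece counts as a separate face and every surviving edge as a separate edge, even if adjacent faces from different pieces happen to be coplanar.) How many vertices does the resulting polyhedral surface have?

9

A square prism: V=8, E=12, F=6.
Attach a square pyramid (V=5, E=8, F=5) along a 4-gon: merge 4 vertices and 4 edges, delete both glued faces → V=9, E=16, F=9.
Check: V − E + F = 9 − 16 + 9 = 2.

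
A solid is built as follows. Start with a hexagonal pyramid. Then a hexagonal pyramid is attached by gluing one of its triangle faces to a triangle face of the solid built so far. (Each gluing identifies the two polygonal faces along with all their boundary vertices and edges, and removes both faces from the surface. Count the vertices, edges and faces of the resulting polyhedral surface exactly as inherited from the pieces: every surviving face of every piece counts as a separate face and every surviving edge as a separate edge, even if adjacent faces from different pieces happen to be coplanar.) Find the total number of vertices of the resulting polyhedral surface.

A hexagonal pyramid: V=7, E=12, F=7.
Attach a hexagonal pyramid (V=7, E=12, F=7) along a 3-gon: merge 3 vertices and 3 edges, delete both glued faces → V=11, E=21, F=12.
Check: V − E + F = 11 − 21 + 12 = 2.

11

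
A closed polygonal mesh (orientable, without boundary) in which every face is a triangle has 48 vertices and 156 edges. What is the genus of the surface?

Every face is a triangle and each edge borders two faces, so 3F = 2·156, giving F = 104.
χ = V − E + F = 48 − 156 + 104 = -4.
For a closed orientable surface χ = 2 − 2g, so g = (2 − (-4))/2 = 3.

3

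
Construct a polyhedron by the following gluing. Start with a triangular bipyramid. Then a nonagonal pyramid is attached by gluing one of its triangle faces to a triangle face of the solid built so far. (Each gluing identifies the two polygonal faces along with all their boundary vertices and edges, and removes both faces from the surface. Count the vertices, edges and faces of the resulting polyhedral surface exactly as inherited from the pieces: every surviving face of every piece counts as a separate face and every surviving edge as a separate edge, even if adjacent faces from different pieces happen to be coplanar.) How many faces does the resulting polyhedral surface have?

14

A triangular bipyramid: V=5, E=9, F=6.
Attach a nonagonal pyramid (V=10, E=18, F=10) along a 3-gon: merge 3 vertices and 3 edges, delete both glued faces → V=12, E=24, F=14.
Check: V − E + F = 12 − 24 + 14 = 2.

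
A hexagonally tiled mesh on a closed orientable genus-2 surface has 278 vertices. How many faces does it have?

140

χ = 2 − 2·2 = -2, and every face is a hexagon so 6F = 2E.
V − E + F = -2 with E = 6F/2 gives 278 − (6/2 − 1)·F = -2, so F = 140 and E = 420.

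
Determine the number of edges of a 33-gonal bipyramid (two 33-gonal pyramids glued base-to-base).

A bipyramid over an n-gon has 2n triangular faces and n + 2 vertices: V = 33 + 2 = 35, E = 3·33 = 99, F = 2·33 = 66.
Check: V − E + F = 35 − 99 + 66 = 2.

99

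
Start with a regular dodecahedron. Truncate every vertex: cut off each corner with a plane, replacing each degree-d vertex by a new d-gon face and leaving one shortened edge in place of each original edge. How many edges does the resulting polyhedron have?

90

The base solid has V = 20, E = 30, F = 12.
Truncation replaces each original edge-end by a new vertex, so V′ = 2E = 60.
Each original edge survives, and each old vertex of degree d contributes d new edges; summing degrees gives Σd = 2E, so E′ = E + 2E = 3E = 90.
Each original face survives and each original vertex becomes one new face: F′ = F + V = 32.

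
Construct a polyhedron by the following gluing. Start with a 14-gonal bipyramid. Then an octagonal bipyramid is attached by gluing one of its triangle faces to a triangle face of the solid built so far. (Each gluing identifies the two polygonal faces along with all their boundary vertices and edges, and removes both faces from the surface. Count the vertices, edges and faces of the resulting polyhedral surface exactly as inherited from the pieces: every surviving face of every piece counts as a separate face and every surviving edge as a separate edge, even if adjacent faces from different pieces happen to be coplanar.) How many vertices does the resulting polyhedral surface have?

A 14-gonal bipyramid: V=16, E=42, F=28.
Attach an octagonal bipyramid (V=10, E=24, F=16) along a 3-gon: merge 3 vertices and 3 edges, delete both glued faces → V=23, E=63, F=42.
Check: V − E + F = 23 − 63 + 42 = 2.

23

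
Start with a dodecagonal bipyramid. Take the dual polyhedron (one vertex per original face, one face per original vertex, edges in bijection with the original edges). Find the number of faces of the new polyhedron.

14

The base solid has V = 14, E = 36, F = 24.
The dual swaps V and F and preserves E: V′ = F = 24, E′ = E = 36, F′ = V = 14.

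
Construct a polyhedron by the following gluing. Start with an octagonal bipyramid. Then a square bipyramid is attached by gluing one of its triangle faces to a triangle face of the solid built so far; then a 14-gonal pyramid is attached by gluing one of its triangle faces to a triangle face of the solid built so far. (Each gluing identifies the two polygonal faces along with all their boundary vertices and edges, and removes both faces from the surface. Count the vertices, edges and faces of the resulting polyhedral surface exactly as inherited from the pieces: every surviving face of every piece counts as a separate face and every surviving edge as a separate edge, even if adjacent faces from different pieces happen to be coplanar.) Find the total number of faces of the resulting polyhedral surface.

35

An octagonal bipyramid: V=10, E=24, F=16.
Attach a square bipyramid (V=6, E=12, F=8) along a 3-gon: merge 3 vertices and 3 edges, delete both glued faces → V=13, E=33, F=22.
Attach a 14-gonal pyramid (V=15, E=28, F=15) along a 3-gon: merge 3 vertices and 3 edges, delete both glued faces → V=25, E=58, F=35.
Check: V − E + F = 25 − 58 + 35 = 2.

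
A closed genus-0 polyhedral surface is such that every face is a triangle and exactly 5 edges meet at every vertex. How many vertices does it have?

12

Each face has 3 edges and each edge borders two faces, so 2E = 3F.
Each vertex has degree 5, so 5V = 2E and hence V = 3F/5.
Euler: V − E + F = 2 ⇒ (3F/5) − (3F/2) + F = 2.
Multiply by 10: (6 − 15 + 10)F = 20, i.e. 1F = 20.
So F = 20, E = 3·20/2 = 30, V = 3·20/5 = 12.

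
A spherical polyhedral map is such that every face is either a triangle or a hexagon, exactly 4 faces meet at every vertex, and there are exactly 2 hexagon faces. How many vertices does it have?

12

Let x be the number of triangles; then F = 2 + x.
Edge–face incidences: 2E = 6·2 + 3·x = 12 + 3x.
Every vertex has degree 4, so 4V = 2E.
Euler: V − E + F = 2 ⇒ (2E)/4 − E + (2 + x) = 2.
Multiply by 8: 2·(2E) − 4·(2E) + 8·(2 + x) = 16, i.e. 16 + 8x − 2·(12 + 3x) = 16.
Collecting terms: 2x − 8 = 16, so 2x = 24, so x = 12.
Then 2E = 12 + 3·12 = 48, so E = 24, V = 2E/4 = 12, F = 2 + 12 = 14.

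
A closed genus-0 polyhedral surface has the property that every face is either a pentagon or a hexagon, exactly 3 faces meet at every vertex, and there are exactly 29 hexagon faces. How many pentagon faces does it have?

12

Let x be the number of pentagons; then F = 29 + x.
Edge–face incidences: 2E = 6·29 + 5·x = 174 + 5x.
Every vertex has degree 3, so 3V = 2E.
Euler: V − E + F = 2 ⇒ (2E)/3 − E + (29 + x) = 2.
Multiply by 6: 2·(2E) − 3·(2E) + 6·(29 + x) = 12, i.e. 174 + 6x − (174 + 5x) = 12.
Collecting terms: x = 12.
Then 2E = 174 + 5·12 = 234, so E = 117, V = 2E/3 = 78, F = 29 + 12 = 41.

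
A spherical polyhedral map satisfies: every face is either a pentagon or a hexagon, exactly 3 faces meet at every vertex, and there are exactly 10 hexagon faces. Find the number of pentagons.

12

Let x be the number of pentagons; then F = 10 + x.
Edge–face incidences: 2E = 6·10 + 5·x = 60 + 5x.
Every vertex has degree 3, so 3V = 2E.
Euler: V − E + F = 2 ⇒ (2E)/3 − E + (10 + x) = 2.
Multiply by 6: 2·(2E) − 3·(2E) + 6·(10 + x) = 12, i.e. 60 + 6x − (60 + 5x) = 12.
Collecting terms: x = 12.
Then 2E = 60 + 5·12 = 120, so E = 60, V = 2E/3 = 40, F = 10 + 12 = 22.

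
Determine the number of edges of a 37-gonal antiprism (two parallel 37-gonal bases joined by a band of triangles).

148

An antiprism on an n-gon has two n-gon caps and 2n triangles: V = 2·37 = 74, E = 4·37 = 148, F = 2·37 + 2 = 76.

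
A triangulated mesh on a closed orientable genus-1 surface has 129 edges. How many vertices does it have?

χ = 2 − 2·1 = 0, and every face is a triangle so 3F = 2E.
F = 2E/3 = 86. Then V = 0 + E − F = 0 + 129 − 86 = 43.

43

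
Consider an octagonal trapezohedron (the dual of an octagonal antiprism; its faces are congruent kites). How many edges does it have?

The n-trapezohedron (dual of the n-antiprism) has V = 2·8 + 2 = 18, E = 4·8 = 32, F = 2·8 = 16.

32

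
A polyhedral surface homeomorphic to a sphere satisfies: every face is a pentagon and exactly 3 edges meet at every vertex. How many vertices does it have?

20

Each face has 5 edges and each edge borders two faces, so 2E = 5F.
Each vertex has degree 3, so 3V = 2E and hence V = 5F/3.
Euler: V − E + F = 2 ⇒ (5F/3) − (5F/2) + F = 2.
Multiply by 6: (10 − 15 + 6)F = 12, i.e. 1F = 12.
So F = 12, E = 5·12/2 = 30, V = 5·12/3 = 20.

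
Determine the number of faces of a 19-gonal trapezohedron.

38

The n-trapezohedron (dual of the n-antiprism) has V = 2·19 + 2 = 40, E = 4·19 = 76, F = 2·19 = 38.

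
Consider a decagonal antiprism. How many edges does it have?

40

An antiprism on an n-gon has two n-gon caps and 2n triangles: V = 2·10 = 20, E = 4·10 = 40, F = 2·10 + 2 = 22.
Check: V − E + F = 20 − 40 + 22 = 2.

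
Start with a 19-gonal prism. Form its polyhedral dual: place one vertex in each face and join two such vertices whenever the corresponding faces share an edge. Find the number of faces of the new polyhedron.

38

The base solid has V = 38, E = 57, F = 21.
The dual swaps V and F and preserves E: V′ = F = 21, E′ = E = 57, F′ = V = 38.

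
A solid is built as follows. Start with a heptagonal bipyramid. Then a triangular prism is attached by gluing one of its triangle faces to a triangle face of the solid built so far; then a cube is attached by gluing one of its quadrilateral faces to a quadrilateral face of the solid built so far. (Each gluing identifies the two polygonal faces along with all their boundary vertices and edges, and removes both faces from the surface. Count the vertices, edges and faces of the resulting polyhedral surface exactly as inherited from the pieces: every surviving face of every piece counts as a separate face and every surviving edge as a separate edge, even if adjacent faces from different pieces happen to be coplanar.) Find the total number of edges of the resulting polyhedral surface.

35

A heptagonal bipyramid: V=9, E=21, F=14.
Attach a triangular prism (V=6, E=9, F=5) along a 3-gon: merge 3 vertices and 3 edges, delete both glued faces → V=12, E=27, F=17.
Attach a cube (V=8, E=12, F=6) along a 4-gon: merge 4 vertices and 4 edges, delete both glued faces → V=16, E=35, F=21.
Check: V − E + F = 16 − 35 + 21 = 2.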